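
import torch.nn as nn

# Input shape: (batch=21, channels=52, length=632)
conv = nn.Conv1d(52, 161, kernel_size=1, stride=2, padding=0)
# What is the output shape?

Input shape: (21, 52, 632)
Output shape: (21, 161, 316)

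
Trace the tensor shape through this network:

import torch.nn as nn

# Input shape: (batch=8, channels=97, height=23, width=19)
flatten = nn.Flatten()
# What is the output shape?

Input shape: (8, 97, 23, 19)
Output shape: (8, 42389)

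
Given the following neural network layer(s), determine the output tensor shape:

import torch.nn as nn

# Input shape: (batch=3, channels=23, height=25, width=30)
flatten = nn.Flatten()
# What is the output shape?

Input shape: (3, 23, 25, 30)
Output shape: (3, 17250)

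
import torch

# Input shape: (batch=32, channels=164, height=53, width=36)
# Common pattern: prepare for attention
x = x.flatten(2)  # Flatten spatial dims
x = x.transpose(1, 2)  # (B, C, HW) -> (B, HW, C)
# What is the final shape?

Input shape: (32, 164, 53, 36)
  -> after flatten(2): (32, 164, 1908)
Output shape: (32, 1908, 164)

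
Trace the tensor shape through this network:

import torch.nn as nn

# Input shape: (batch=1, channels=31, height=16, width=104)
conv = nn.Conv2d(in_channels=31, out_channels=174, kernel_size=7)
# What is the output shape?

Input shape: (1, 31, 16, 104)
Output shape: (1, 174, 10, 98)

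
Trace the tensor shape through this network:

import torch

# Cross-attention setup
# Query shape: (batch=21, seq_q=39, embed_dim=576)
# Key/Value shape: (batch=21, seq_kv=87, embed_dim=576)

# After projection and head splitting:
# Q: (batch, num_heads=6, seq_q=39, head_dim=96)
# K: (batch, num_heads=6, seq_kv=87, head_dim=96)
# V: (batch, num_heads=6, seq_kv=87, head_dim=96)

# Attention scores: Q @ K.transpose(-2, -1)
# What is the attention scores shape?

Input shape: (21, 39, 576)
Output shape: (21, 6, 39, 87)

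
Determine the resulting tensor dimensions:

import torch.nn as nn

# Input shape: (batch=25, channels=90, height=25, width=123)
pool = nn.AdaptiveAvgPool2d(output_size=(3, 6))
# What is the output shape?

Input shape: (25, 90, 25, 123)
Output shape: (25, 90, 3, 6)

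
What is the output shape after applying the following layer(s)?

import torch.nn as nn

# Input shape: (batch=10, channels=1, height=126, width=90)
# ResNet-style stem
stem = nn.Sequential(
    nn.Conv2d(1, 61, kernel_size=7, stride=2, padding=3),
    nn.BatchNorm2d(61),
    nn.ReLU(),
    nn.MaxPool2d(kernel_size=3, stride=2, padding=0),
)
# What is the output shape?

Input shape: (10, 1, 126, 90)
  -> after Conv2d 7x7 stride=2: (10, 61, 63, 45)
Output shape: (10, 61, 31, 22)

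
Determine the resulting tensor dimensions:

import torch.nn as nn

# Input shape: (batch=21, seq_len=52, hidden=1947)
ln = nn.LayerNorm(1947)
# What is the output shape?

Input shape: (21, 52, 1947)
Output shape: (21, 52, 1947)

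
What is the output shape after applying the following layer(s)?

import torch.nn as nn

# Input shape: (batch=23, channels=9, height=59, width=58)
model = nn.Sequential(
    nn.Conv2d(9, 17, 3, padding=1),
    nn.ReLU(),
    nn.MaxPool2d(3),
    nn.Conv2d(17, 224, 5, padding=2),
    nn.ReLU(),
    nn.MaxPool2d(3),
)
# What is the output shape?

Input shape: (23, 9, 59, 58)
  -> after first Conv2d: (23, 17, 59, 58)
  -> after first MaxPool2d: (23, 17, 19, 19)
  -> after second Conv2d: (23, 224, 19, 19)
Output shape: (23, 224, 6, 6)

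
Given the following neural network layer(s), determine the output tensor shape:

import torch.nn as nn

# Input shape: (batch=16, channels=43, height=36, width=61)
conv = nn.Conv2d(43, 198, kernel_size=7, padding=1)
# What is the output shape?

Input shape: (16, 43, 36, 61)
Output shape: (16, 198, 32, 57)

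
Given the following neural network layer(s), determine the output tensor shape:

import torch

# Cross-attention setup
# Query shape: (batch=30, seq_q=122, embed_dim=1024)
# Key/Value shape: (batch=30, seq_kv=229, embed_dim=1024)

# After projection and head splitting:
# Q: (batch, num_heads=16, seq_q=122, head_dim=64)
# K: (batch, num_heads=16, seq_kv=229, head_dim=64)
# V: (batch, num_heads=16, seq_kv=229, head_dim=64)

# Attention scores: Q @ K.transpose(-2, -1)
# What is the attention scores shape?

Input shape: (30, 122, 1024)
Output shape: (30, 16, 122, 229)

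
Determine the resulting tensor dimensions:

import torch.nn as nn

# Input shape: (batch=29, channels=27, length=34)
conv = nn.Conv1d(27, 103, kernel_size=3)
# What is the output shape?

Input shape: (29, 27, 34)
Output shape: (29, 103, 32)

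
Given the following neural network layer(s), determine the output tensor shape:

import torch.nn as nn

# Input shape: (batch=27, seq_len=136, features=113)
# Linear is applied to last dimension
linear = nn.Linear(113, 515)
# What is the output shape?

Input shape: (27, 136, 113)
Output shape: (27, 136, 515)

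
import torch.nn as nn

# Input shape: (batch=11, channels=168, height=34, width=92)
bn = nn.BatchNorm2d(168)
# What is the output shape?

Input shape: (11, 168, 34, 92)
Output shape: (11, 168, 34, 92)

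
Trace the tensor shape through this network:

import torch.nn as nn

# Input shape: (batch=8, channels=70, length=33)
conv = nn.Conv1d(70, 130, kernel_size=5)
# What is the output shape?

Input shape: (8, 70, 33)
Output shape: (8, 130, 29)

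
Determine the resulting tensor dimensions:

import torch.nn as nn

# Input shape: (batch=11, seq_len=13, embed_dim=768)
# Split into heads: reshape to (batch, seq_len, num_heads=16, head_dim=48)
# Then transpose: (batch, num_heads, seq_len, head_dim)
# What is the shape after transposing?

Input shape: (11, 13, 768)
  -> after reshape: (11, 13, 16, 48)
Output shape: (11, 16, 13, 48)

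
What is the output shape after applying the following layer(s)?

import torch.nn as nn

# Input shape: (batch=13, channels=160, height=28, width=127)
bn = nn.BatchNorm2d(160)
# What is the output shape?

Input shape: (13, 160, 28, 127)
Output shape: (13, 160, 28, 127)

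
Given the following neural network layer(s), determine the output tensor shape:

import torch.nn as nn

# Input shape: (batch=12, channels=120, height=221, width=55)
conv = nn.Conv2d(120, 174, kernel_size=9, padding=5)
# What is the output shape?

Input shape: (12, 120, 221, 55)
Output shape: (12, 174, 223, 57)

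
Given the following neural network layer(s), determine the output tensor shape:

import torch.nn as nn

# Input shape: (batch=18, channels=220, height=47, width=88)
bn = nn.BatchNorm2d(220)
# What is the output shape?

Input shape: (18, 220, 47, 88)
Output shape: (18, 220, 47, 88)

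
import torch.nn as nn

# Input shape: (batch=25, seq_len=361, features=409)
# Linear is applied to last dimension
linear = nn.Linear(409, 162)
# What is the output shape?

Input shape: (25, 361, 409)
Output shape: (25, 361, 162)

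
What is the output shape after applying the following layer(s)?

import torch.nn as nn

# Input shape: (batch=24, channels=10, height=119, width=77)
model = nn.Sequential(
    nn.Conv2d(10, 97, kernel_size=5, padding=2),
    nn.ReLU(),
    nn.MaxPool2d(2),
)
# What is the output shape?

Input shape: (24, 10, 119, 77)
  -> after Conv2d: (24, 97, 119, 77)
  -> after ReLU: (24, 97, 119, 77)
Output shape: (24, 97, 59, 38)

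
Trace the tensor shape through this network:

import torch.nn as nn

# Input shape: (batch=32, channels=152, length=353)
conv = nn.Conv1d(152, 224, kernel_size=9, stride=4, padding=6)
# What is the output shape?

Input shape: (32, 152, 353)
Output shape: (32, 224, 90)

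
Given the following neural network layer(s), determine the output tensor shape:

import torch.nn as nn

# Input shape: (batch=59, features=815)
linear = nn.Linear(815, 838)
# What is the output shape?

Input shape: (59, 815)
Output shape: (59, 838)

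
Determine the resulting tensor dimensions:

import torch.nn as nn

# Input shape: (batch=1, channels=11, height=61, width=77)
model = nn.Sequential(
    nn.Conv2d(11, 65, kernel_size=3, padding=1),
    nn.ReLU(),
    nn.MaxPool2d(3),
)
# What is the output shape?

Input shape: (1, 11, 61, 77)
  -> after Conv2d: (1, 65, 61, 77)
  -> after ReLU: (1, 65, 61, 77)
Output shape: (1, 65, 20, 25)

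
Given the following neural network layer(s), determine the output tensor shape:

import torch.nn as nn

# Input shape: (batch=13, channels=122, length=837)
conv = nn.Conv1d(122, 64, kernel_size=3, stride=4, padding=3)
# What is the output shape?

Input shape: (13, 122, 837)
Output shape: (13, 64, 211)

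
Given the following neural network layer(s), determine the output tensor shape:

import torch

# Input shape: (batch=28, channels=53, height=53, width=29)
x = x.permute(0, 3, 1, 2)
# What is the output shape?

Input shape: (28, 53, 53, 29)
Output shape: (28, 29, 53, 53)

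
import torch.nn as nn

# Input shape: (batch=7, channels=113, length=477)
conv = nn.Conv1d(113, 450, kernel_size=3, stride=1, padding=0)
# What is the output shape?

Input shape: (7, 113, 477)
Output shape: (7, 450, 475)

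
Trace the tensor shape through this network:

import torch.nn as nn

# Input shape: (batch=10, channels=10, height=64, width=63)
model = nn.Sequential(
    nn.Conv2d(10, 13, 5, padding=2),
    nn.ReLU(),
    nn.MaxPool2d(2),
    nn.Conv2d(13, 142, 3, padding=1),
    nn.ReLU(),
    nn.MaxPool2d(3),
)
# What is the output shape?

Input shape: (10, 10, 64, 63)
  -> after first Conv2d: (10, 13, 64, 63)
  -> after first MaxPool2d: (10, 13, 32, 31)
  -> after second Conv2d: (10, 142, 32, 31)
Output shape: (10, 142, 10, 10)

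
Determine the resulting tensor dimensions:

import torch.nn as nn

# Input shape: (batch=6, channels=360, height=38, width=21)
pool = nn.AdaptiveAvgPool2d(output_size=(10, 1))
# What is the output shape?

Input shape: (6, 360, 38, 21)
Output shape: (6, 360, 10, 1)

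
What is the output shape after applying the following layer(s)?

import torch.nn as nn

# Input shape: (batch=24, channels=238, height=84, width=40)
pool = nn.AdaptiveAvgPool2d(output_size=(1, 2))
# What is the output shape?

Input shape: (24, 238, 84, 40)
Output shape: (24, 238, 1, 2)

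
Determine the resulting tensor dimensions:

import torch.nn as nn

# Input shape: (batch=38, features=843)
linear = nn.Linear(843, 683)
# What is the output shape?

Input shape: (38, 843)
Output shape: (38, 683)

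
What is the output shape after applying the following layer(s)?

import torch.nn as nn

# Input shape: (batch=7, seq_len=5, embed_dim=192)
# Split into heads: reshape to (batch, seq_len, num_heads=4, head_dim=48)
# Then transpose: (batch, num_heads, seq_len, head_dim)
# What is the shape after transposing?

Input shape: (7, 5, 192)
  -> after reshape: (7, 5, 4, 48)
Output shape: (7, 4, 5, 48)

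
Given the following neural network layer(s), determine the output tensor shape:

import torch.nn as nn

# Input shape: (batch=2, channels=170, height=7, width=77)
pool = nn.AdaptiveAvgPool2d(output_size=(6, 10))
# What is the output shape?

Input shape: (2, 170, 7, 77)
Output shape: (2, 170, 6, 10)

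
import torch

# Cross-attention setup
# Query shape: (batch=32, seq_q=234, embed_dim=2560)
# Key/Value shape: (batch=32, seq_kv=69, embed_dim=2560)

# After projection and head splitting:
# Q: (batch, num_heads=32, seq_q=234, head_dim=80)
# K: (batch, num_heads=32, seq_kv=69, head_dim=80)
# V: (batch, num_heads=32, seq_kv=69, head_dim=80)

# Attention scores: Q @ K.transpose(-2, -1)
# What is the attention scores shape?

Input shape: (32, 234, 2560)
Output shape: (32, 32, 234, 69)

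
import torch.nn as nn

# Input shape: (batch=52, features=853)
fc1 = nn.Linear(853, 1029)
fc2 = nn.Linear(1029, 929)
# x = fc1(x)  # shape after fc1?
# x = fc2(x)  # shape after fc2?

Input shape: (52, 853)
  -> after fc1: (52, 1029)
Output shape: (52, 929)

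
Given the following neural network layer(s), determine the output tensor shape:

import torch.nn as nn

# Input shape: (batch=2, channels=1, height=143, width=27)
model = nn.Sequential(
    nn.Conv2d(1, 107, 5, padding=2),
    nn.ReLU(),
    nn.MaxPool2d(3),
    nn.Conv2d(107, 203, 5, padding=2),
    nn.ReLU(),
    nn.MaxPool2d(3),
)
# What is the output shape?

Input shape: (2, 1, 143, 27)
  -> after first Conv2d: (2, 107, 143, 27)
  -> after first MaxPool2d: (2, 107, 47, 9)
  -> after second Conv2d: (2, 203, 47, 9)
Output shape: (2, 203, 15, 3)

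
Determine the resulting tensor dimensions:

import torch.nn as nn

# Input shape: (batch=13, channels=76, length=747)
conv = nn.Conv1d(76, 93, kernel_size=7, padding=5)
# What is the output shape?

Input shape: (13, 76, 747)
Output shape: (13, 93, 751)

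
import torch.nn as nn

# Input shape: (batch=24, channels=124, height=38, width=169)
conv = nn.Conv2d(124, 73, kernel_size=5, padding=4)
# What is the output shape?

Input shape: (24, 124, 38, 169)
Output shape: (24, 73, 42, 173)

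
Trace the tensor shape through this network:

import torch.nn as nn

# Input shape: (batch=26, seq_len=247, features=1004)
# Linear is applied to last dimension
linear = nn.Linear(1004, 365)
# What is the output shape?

Input shape: (26, 247, 1004)
Output shape: (26, 247, 365)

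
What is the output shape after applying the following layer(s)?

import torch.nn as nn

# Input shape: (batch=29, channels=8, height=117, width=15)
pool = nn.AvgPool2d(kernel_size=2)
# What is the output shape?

Input shape: (29, 8, 117, 15)
Output shape: (29, 8, 58, 7)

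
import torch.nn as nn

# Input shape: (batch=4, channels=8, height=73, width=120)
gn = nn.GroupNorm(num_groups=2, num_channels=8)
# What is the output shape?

Input shape: (4, 8, 73, 120)
Output shape: (4, 8, 73, 120)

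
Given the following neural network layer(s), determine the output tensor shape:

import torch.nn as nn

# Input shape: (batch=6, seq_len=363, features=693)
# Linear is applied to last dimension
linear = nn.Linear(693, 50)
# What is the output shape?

Input shape: (6, 363, 693)
Output shape: (6, 363, 50)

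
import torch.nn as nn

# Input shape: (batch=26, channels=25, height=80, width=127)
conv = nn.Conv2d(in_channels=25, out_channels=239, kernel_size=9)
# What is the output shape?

Input shape: (26, 25, 80, 127)
Output shape: (26, 239, 72, 119)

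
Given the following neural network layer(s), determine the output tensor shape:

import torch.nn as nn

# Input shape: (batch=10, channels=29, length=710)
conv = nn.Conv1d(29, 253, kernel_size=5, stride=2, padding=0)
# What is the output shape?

Input shape: (10, 29, 710)
Output shape: (10, 253, 353)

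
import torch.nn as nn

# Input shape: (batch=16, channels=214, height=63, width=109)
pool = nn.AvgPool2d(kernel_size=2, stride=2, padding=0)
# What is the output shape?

Input shape: (16, 214, 63, 109)
Output shape: (16, 214, 31, 54)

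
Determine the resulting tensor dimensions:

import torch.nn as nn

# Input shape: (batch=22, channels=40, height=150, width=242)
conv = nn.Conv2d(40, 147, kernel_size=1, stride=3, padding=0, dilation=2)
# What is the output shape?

Input shape: (22, 40, 150, 242)
Output shape: (22, 147, 50, 81)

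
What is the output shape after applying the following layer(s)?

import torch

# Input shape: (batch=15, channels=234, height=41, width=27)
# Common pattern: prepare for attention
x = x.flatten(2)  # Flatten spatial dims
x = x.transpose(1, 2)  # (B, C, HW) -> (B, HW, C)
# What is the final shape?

Input shape: (15, 234, 41, 27)
  -> after flatten(2): (15, 234, 1107)
Output shape: (15, 1107, 234)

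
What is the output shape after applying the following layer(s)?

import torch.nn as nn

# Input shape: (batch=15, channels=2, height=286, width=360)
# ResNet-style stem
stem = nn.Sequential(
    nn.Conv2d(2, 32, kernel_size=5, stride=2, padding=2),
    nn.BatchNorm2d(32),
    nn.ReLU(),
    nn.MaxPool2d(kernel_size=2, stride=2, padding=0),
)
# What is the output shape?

Input shape: (15, 2, 286, 360)
  -> after Conv2d 5x5 stride=2: (15, 32, 143, 180)
Output shape: (15, 32, 71, 90)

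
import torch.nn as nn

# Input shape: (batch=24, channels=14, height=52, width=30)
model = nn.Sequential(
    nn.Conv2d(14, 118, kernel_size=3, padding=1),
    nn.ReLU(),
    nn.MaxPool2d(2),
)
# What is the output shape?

Input shape: (24, 14, 52, 30)
  -> after Conv2d: (24, 118, 52, 30)
  -> after ReLU: (24, 118, 52, 30)
Output shape: (24, 118, 26, 15)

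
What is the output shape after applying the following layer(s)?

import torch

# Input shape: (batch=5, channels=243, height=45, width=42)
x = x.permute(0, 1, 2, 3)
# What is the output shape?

Input shape: (5, 243, 45, 42)
Output shape: (5, 243, 45, 42)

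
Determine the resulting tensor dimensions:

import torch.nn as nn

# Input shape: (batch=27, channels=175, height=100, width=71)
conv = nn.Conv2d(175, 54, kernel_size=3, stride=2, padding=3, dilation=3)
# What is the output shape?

Input shape: (27, 175, 100, 71)
Output shape: (27, 54, 50, 36)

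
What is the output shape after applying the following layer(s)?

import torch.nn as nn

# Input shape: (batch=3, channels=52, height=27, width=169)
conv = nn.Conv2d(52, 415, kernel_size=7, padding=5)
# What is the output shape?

Input shape: (3, 52, 27, 169)
Output shape: (3, 415, 31, 173)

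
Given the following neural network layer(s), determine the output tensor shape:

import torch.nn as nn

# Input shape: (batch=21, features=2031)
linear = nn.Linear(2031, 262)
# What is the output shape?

Input shape: (21, 2031)
Output shape: (21, 262)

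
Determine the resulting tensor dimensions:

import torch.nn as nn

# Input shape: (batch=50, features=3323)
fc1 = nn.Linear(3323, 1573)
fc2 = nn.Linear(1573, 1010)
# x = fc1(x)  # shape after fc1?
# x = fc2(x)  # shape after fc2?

Input shape: (50, 3323)
  -> after fc1: (50, 1573)
Output shape: (50, 1010)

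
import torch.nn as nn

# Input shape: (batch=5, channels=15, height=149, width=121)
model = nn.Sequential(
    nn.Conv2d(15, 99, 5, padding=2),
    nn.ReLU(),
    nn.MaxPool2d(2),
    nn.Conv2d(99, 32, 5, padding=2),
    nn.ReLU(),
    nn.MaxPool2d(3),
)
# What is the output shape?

Input shape: (5, 15, 149, 121)
  -> after first Conv2d: (5, 99, 149, 121)
  -> after first MaxPool2d: (5, 99, 74, 60)
  -> after second Conv2d: (5, 32, 74, 60)
Output shape: (5, 32, 24, 20)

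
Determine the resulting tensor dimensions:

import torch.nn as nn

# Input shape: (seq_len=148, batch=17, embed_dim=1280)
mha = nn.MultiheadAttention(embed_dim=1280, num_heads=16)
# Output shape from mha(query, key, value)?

Input shape: (148, 17, 1280)
Output shape: (148, 17, 1280)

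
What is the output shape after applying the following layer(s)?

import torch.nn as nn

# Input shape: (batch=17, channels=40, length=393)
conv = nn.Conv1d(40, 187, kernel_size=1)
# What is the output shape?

Input shape: (17, 40, 393)
Output shape: (17, 187, 393)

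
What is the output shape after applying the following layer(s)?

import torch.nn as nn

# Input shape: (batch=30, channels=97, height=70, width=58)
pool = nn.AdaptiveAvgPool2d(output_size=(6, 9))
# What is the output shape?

Input shape: (30, 97, 70, 58)
Output shape: (30, 97, 6, 9)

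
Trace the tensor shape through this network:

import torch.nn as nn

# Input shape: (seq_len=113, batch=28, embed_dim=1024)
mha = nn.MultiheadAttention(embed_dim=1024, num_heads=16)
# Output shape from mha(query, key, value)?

Input shape: (113, 28, 1024)
Output shape: (113, 28, 1024)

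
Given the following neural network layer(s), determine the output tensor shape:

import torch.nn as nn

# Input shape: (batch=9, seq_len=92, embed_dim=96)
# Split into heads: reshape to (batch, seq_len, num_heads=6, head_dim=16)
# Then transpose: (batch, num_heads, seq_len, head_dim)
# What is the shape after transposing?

Input shape: (9, 92, 96)
  -> after reshape: (9, 92, 6, 16)
Output shape: (9, 6, 92, 16)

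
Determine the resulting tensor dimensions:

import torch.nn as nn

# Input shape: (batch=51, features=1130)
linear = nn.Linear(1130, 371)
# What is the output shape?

Input shape: (51, 1130)
Output shape: (51, 371)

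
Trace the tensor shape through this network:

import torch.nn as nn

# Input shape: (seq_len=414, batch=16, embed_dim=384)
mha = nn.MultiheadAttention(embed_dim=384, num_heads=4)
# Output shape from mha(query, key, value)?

Input shape: (414, 16, 384)
Output shape: (414, 16, 384)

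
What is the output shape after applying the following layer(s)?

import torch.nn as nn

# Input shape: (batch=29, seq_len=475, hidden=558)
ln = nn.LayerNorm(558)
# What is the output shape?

Input shape: (29, 475, 558)
Output shape: (29, 475, 558)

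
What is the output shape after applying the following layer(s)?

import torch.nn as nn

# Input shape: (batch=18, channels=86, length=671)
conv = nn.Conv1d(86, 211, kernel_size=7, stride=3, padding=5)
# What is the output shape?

Input shape: (18, 86, 671)
Output shape: (18, 211, 225)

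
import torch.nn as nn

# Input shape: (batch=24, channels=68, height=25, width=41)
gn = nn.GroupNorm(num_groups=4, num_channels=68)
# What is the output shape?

Input shape: (24, 68, 25, 41)
Output shape: (24, 68, 25, 41)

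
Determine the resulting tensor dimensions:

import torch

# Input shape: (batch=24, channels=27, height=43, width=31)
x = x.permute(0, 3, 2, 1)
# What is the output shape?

Input shape: (24, 27, 43, 31)
Output shape: (24, 31, 43, 27)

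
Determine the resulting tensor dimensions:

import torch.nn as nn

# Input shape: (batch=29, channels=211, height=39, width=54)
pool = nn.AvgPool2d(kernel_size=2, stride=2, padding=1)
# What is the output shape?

Input shape: (29, 211, 39, 54)
Output shape: (29, 211, 20, 28)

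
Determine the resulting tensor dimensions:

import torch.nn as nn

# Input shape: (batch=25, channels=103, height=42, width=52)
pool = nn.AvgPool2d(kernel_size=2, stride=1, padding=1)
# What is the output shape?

Input shape: (25, 103, 42, 52)
Output shape: (25, 103, 43, 53)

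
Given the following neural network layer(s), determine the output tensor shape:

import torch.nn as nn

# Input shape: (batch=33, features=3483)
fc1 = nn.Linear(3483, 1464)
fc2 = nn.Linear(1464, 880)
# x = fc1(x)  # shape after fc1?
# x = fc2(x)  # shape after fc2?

Input shape: (33, 3483)
  -> after fc1: (33, 1464)
Output shape: (33, 880)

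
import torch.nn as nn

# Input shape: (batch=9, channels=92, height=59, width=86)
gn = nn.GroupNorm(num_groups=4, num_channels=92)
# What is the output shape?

Input shape: (9, 92, 59, 86)
Output shape: (9, 92, 59, 86)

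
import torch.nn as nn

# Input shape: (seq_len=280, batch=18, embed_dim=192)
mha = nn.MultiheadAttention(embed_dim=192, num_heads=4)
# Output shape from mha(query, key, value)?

Input shape: (280, 18, 192)
Output shape: (280, 18, 192)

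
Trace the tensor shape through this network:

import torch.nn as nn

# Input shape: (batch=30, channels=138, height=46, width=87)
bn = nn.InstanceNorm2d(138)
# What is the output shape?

Input shape: (30, 138, 46, 87)
Output shape: (30, 138, 46, 87)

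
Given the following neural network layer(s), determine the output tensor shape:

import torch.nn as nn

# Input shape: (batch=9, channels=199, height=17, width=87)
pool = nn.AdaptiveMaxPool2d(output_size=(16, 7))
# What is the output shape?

Input shape: (9, 199, 17, 87)
Output shape: (9, 199, 16, 7)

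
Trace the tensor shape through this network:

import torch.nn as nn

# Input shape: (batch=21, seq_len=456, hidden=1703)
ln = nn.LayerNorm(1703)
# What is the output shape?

Input shape: (21, 456, 1703)
Output shape: (21, 456, 1703)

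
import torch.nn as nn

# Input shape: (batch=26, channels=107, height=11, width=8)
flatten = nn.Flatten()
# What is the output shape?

Input shape: (26, 107, 11, 8)
Output shape: (26, 9416)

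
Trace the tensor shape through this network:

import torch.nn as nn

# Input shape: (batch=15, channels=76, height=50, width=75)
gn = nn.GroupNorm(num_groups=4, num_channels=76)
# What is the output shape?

Input shape: (15, 76, 50, 75)
Output shape: (15, 76, 50, 75)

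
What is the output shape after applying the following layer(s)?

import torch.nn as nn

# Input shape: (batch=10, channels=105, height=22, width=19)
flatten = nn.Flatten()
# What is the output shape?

Input shape: (10, 105, 22, 19)
Output shape: (10, 43890)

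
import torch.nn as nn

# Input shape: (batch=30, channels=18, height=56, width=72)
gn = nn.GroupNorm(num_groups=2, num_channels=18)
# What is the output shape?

Input shape: (30, 18, 56, 72)
Output shape: (30, 18, 56, 72)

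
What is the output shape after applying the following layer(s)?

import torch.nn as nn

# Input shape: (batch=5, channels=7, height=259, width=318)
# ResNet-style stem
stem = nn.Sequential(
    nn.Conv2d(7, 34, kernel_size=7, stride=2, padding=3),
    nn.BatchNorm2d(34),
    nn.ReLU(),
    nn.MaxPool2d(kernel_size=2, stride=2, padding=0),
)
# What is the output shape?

Input shape: (5, 7, 259, 318)
  -> after Conv2d 7x7 stride=2: (5, 34, 130, 159)
Output shape: (5, 34, 65, 79)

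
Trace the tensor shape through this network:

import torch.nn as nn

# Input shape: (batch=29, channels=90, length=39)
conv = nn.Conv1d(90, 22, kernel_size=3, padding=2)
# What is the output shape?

Input shape: (29, 90, 39)
Output shape: (29, 22, 41)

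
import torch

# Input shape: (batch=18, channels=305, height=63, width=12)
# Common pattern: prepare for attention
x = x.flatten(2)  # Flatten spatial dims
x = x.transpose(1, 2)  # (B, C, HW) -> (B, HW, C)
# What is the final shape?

Input shape: (18, 305, 63, 12)
  -> after flatten(2): (18, 305, 756)
Output shape: (18, 756, 305)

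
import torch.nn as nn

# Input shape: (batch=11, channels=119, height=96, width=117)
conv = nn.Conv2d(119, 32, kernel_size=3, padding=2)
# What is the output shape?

Input shape: (11, 119, 96, 117)
Output shape: (11, 32, 98, 119)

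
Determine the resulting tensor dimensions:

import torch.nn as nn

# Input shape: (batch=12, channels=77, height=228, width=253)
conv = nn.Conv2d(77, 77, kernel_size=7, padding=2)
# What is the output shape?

Input shape: (12, 77, 228, 253)
Output shape: (12, 77, 226, 251)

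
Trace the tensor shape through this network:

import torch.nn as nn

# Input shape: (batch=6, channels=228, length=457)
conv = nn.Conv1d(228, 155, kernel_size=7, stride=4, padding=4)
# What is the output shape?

Input shape: (6, 228, 457)
Output shape: (6, 155, 115)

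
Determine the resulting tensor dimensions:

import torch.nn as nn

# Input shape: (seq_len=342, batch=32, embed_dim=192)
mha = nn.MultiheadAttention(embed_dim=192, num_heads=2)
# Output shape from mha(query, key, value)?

Input shape: (342, 32, 192)
Output shape: (342, 32, 192)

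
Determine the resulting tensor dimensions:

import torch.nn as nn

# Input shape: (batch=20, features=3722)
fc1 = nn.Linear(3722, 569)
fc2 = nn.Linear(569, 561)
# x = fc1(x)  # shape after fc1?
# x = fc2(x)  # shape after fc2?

Input shape: (20, 3722)
  -> after fc1: (20, 569)
Output shape: (20, 561)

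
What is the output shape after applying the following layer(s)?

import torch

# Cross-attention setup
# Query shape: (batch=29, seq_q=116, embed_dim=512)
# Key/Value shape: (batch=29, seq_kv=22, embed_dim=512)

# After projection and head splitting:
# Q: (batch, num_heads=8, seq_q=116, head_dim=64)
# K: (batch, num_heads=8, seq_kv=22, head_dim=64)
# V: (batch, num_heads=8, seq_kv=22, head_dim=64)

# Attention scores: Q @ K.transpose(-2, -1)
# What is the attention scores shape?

Input shape: (29, 116, 512)
Output shape: (29, 8, 116, 22)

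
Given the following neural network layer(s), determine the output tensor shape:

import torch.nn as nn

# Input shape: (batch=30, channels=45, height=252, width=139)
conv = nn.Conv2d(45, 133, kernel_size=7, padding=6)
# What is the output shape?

Input shape: (30, 45, 252, 139)
Output shape: (30, 133, 258, 145)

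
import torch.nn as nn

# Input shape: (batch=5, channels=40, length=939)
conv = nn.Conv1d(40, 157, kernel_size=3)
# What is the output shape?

Input shape: (5, 40, 939)
Output shape: (5, 157, 937)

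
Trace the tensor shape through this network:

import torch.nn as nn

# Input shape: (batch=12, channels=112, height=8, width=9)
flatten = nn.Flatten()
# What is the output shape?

Input shape: (12, 112, 8, 9)
Output shape: (12, 8064)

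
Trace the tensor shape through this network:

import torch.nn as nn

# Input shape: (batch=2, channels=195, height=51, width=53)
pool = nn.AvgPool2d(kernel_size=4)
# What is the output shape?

Input shape: (2, 195, 51, 53)
Output shape: (2, 195, 12, 13)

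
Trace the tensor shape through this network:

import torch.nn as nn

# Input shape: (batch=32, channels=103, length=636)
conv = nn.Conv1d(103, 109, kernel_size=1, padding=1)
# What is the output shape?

Input shape: (32, 103, 636)
Output shape: (32, 109, 638)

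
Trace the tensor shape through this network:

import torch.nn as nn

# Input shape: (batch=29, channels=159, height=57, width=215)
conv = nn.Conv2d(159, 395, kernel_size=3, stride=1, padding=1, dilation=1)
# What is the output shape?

Input shape: (29, 159, 57, 215)
Output shape: (29, 395, 57, 215)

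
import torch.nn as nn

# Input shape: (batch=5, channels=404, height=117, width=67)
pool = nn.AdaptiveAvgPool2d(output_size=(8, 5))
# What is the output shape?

Input shape: (5, 404, 117, 67)
Output shape: (5, 404, 8, 5)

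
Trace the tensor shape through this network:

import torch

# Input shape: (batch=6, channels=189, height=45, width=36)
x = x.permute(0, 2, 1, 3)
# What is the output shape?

Input shape: (6, 189, 45, 36)
Output shape: (6, 45, 189, 36)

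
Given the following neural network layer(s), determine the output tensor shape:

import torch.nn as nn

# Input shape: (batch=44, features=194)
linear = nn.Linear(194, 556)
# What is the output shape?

Input shape: (44, 194)
Output shape: (44, 556)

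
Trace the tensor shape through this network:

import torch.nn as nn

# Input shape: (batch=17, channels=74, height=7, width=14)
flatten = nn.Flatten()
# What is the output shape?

Input shape: (17, 74, 7, 14)
Output shape: (17, 7252)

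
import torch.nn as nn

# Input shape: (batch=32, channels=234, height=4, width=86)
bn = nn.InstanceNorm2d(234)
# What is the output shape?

Input shape: (32, 234, 4, 86)
Output shape: (32, 234, 4, 86)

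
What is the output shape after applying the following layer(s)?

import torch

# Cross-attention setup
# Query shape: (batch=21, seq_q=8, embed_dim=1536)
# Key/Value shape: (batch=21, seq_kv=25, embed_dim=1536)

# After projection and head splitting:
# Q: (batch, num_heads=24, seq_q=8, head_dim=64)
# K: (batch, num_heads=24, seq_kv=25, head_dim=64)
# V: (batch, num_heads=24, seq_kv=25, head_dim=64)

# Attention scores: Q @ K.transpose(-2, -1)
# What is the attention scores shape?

Input shape: (21, 8, 1536)
Output shape: (21, 24, 8, 25)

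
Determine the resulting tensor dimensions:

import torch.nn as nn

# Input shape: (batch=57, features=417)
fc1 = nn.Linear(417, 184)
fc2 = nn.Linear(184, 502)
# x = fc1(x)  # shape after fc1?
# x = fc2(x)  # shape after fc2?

Input shape: (57, 417)
  -> after fc1: (57, 184)
Output shape: (57, 502)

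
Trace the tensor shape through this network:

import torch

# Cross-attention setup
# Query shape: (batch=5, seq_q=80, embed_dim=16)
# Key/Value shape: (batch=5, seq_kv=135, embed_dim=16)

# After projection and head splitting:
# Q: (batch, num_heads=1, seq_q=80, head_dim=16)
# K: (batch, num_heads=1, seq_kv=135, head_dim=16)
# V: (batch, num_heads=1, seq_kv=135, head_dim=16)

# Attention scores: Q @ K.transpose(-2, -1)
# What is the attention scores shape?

Input shape: (5, 80, 16)
Output shape: (5, 1, 80, 135)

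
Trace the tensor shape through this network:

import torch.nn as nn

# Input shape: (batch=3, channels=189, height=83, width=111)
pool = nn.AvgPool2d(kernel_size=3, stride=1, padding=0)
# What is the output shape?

Input shape: (3, 189, 83, 111)
Output shape: (3, 189, 81, 109)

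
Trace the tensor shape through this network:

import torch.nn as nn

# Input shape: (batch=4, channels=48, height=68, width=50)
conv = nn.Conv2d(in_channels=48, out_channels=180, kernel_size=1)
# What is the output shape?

Input shape: (4, 48, 68, 50)
Output shape: (4, 180, 68, 50)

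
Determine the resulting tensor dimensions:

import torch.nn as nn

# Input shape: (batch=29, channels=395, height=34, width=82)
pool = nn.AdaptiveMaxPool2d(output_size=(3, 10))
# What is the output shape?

Input shape: (29, 395, 34, 82)
Output shape: (29, 395, 3, 10)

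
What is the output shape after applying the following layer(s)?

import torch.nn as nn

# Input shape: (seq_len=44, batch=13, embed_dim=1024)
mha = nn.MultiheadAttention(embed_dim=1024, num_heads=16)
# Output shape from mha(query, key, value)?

Input shape: (44, 13, 1024)
Output shape: (44, 13, 1024)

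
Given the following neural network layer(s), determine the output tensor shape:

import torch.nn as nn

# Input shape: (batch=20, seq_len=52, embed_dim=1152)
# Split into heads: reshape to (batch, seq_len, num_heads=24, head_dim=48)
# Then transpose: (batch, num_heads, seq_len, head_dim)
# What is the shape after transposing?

Input shape: (20, 52, 1152)
  -> after reshape: (20, 52, 24, 48)
Output shape: (20, 24, 52, 48)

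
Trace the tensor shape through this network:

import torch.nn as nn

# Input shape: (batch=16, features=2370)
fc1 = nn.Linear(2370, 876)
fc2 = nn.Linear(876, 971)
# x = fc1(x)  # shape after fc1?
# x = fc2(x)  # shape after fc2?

Input shape: (16, 2370)
  -> after fc1: (16, 876)
Output shape: (16, 971)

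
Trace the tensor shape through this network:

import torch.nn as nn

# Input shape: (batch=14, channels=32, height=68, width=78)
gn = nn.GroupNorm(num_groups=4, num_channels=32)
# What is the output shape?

Input shape: (14, 32, 68, 78)
Output shape: (14, 32, 68, 78)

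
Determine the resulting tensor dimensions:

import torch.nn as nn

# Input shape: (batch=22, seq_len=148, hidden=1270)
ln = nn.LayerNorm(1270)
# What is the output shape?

Input shape: (22, 148, 1270)
Output shape: (22, 148, 1270)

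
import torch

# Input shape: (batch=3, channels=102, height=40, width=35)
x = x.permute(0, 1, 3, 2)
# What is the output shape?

Input shape: (3, 102, 40, 35)
Output shape: (3, 102, 35, 40)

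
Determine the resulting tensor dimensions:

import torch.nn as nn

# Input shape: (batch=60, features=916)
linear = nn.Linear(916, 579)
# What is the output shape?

Input shape: (60, 916)
Output shape: (60, 579)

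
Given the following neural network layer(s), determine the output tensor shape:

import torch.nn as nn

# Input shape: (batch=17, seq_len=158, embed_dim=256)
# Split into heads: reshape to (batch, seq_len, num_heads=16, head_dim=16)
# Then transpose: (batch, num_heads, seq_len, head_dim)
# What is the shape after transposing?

Input shape: (17, 158, 256)
  -> after reshape: (17, 158, 16, 16)
Output shape: (17, 16, 158, 16)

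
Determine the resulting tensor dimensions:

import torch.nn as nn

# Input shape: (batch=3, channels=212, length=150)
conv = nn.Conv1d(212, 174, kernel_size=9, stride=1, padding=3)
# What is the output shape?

Input shape: (3, 212, 150)
Output shape: (3, 174, 148)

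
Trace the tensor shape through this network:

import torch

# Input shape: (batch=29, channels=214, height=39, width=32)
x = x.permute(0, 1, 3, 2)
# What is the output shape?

Input shape: (29, 214, 39, 32)
Output shape: (29, 214, 32, 39)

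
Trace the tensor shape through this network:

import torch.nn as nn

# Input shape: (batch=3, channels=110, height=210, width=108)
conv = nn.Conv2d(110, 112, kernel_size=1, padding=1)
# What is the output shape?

Input shape: (3, 110, 210, 108)
Output shape: (3, 112, 212, 110)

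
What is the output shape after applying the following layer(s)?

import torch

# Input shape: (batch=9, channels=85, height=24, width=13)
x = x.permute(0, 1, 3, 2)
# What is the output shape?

Input shape: (9, 85, 24, 13)
Output shape: (9, 85, 13, 24)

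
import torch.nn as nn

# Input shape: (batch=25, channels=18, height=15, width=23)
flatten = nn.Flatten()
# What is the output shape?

Input shape: (25, 18, 15, 23)
Output shape: (25, 6210)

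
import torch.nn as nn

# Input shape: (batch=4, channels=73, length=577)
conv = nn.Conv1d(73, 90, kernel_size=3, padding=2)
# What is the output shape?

Input shape: (4, 73, 577)
Output shape: (4, 90, 579)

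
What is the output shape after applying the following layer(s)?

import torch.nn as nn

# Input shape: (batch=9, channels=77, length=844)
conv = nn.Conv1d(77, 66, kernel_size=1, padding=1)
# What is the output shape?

Input shape: (9, 77, 844)
Output shape: (9, 66, 846)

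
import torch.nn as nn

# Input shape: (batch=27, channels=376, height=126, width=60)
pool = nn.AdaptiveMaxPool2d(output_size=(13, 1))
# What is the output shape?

Input shape: (27, 376, 126, 60)
Output shape: (27, 376, 13, 1)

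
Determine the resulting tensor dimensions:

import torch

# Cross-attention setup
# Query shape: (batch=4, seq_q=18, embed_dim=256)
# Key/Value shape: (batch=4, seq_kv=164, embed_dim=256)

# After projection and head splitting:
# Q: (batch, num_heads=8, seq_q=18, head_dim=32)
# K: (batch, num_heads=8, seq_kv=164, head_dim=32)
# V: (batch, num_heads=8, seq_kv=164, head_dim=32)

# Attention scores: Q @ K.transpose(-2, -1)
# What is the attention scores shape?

Input shape: (4, 18, 256)
Output shape: (4, 8, 18, 164)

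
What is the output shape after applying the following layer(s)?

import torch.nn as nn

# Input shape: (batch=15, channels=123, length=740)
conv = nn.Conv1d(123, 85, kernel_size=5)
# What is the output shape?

Input shape: (15, 123, 740)
Output shape: (15, 85, 736)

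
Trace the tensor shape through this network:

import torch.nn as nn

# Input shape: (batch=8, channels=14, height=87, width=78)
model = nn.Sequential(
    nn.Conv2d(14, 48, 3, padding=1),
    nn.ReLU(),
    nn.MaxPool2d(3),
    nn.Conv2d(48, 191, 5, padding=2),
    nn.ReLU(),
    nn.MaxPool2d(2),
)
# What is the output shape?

Input shape: (8, 14, 87, 78)
  -> after first Conv2d: (8, 48, 87, 78)
  -> after first MaxPool2d: (8, 48, 29, 26)
  -> after second Conv2d: (8, 191, 29, 26)
Output shape: (8, 191, 14, 13)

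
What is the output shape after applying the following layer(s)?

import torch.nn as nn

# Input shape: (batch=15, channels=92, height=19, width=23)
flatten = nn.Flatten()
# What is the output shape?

Input shape: (15, 92, 19, 23)
Output shape: (15, 40204)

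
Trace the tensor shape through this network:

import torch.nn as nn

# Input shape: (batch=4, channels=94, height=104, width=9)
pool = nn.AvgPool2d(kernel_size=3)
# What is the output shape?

Input shape: (4, 94, 104, 9)
Output shape: (4, 94, 34, 3)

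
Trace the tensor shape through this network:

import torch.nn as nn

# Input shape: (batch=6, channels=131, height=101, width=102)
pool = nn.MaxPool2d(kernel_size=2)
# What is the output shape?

Input shape: (6, 131, 101, 102)
Output shape: (6, 131, 50, 51)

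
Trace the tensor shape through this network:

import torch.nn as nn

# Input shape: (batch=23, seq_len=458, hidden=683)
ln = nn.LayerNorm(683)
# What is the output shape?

Input shape: (23, 458, 683)
Output shape: (23, 458, 683)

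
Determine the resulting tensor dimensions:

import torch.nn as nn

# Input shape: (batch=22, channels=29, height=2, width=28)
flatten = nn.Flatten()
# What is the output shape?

Input shape: (22, 29, 2, 28)
Output shape: (22, 1624)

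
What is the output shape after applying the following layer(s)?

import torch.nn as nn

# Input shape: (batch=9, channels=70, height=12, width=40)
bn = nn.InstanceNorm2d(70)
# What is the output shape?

Input shape: (9, 70, 12, 40)
Output shape: (9, 70, 12, 40)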